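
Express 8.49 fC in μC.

femto = 1e-15, micro = 1e-6; factor is 1e-9.
8.49 × 1e-9 = 0.00000000849

0.00000000849 μC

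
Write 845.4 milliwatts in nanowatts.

845400000 nanowatts

milli = 1e-3, nano = 1e-9; factor is 1e6.
845.4 × 1e6 = 845400000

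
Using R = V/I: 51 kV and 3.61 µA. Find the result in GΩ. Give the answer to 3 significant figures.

(51 × 10³) / (3.61 × 10⁻⁶) = 14.127 × 10⁹ Ω

14.1 GΩ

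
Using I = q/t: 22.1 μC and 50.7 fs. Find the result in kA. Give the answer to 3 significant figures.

436000 kA

(22.1 × 10^-6) / (50.7 × 10^-15) = 0.4359 × 10^9 A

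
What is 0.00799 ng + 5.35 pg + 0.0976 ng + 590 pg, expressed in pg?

700.94 pg

In pg:
  0.00799 ng = 0.00799 × 10³ pg = 7.99
  5.35 pg → 5.35
  0.0976 ng = 0.0976 × 10³ pg = 97.6
  590 pg → 590
Sum: 7.99 + 5.35 + 97.6 + 590 = 700.94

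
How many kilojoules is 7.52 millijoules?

milli = 10⁻³, kilo = 10³; factor is 10⁻⁶.
7.52 × 10⁻⁶ = 0.00000752

0.00000752 kilojoules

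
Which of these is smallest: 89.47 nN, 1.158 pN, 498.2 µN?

89.47 nN = 0.00000008947 N
1.158 pN = 0.000000000001158 N
498.2 µN = 0.0004982 N

1.158 pN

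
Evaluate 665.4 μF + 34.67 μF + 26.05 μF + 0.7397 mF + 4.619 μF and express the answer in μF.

1470.439 μF

In μF:
  665.4 μF → 665.4
  34.67 μF → 34.67
  26.05 μF → 26.05
  0.7397 mF = 0.7397 × 10³ μF = 739.7
  4.619 μF → 4.619
Sum: 665.4 + 34.67 + 26.05 + 739.7 + 4.619 = 1470.439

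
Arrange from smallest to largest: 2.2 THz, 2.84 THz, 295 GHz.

295 GHz < 2.2 THz < 2.84 THz

2.2 THz = 2200000000000 Hz
2.84 THz = 2840000000000 Hz
295 GHz = 295000000000 Hz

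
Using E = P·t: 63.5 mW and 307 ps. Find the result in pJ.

63.5 × 10⁻³ × 307 × 10⁻¹² = 19494.5 × 10⁻¹⁵ J

19.4945 pJ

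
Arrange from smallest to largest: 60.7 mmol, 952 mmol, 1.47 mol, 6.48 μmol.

60.7 mmol = 0.0607 mol
952 mmol = 0.952 mol
1.47 mol = 1.47 mol
6.48 μmol = 0.00000648 mol

6.48 μmol < 60.7 mmol < 952 mmol < 1.47 mol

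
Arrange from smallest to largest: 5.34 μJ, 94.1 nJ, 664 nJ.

94.1 nJ < 664 nJ < 5.34 μJ

5.34 μJ = 0.00000534 J
94.1 nJ = 0.0000000941 J
664 nJ = 0.000000664 J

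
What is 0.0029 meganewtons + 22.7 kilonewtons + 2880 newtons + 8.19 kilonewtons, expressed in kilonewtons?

In kilonewtons:
  0.0029 meganewtons = 0.0029e3 kilonewtons = 2.9
  22.7 kilonewtons → 22.7
  2880 newtons = 2880e-3 kilonewtons = 2.88
  8.19 kilonewtons → 8.19
Sum: 2.9 + 22.7 + 2.88 + 8.19 = 36.67

36.67 kilonewtons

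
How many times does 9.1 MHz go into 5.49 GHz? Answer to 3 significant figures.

603

(5.49e9) / (9.1e6) = 0.6033e3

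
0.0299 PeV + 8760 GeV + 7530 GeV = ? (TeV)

46.19 TeV

In TeV:
  0.0299 PeV = 0.0299 × 10^3 TeV = 29.9
  8760 GeV = 8760 × 10^-3 TeV = 8.76
  7530 GeV = 7530 × 10^-3 TeV = 7.53
Sum: 29.9 + 8.76 + 7.53 = 46.19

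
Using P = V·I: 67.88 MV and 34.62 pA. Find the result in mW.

2.3500056 mW

67.88 × 10^6 × 34.62 × 10^-12 = 2350.0056 × 10^-6 W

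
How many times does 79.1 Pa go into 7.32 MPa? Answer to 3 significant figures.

(7.32 × 10⁶) / (79.1) = 0.09254 × 10⁶

92500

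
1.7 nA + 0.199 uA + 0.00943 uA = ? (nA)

In nA:
  1.7 nA → 1.7
  0.199 uA = 0.199e3 nA = 199
  0.00943 uA = 0.00943e3 nA = 9.43
Sum: 1.7 + 199 + 9.43 = 210.13

210.13 nA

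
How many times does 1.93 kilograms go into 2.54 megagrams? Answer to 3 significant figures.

1320

(2.54 × 10⁶) / (1.93 × 10³) = 1.316 × 10³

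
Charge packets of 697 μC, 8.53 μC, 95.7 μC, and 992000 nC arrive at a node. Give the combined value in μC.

In μC:
  697 μC → 697
  8.53 μC → 8.53
  95.7 μC → 95.7
  992000 nC = 992000 × 10^-3 μC = 992
Sum: 697 + 8.53 + 95.7 + 992 = 1793.23

1793.23 μC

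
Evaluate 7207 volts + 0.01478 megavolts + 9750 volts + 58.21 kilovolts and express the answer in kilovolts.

In kilovolts:
  7207 volts = 7207e-3 kilovolts = 7.207
  0.01478 megavolts = 0.01478e3 kilovolts = 14.78
  9750 volts = 9750e-3 kilovolts = 9.75
  58.21 kilovolts → 58.21
Sum: 7.207 + 14.78 + 9.75 + 58.21 = 89.947

89.947 kilovolts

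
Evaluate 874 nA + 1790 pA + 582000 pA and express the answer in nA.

1457.79 nA

In nA:
  874 nA → 874
  1790 pA = 1790 × 10^-3 nA = 1.79
  582000 pA = 582000 × 10^-3 nA = 582
Sum: 874 + 1.79 + 582 = 1457.79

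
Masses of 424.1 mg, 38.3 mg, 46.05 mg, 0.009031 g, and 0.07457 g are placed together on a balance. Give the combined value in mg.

In mg:
  424.1 mg → 424.1
  38.3 mg → 38.3
  46.05 mg → 46.05
  0.009031 g = 0.009031e3 mg = 9.031
  0.07457 g = 0.07457e3 mg = 74.57
Sum: 424.1 + 38.3 + 46.05 + 9.031 + 74.57 = 592.051

592.051 mg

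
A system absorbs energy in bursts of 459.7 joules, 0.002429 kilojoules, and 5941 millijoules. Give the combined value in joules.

468.07 joules

In joules:
  459.7 joules → 459.7
  0.002429 kilojoules = 0.002429 × 10^3 joules = 2.429
  5941 millijoules = 5941 × 10^-3 joules = 5.941
Sum: 459.7 + 2.429 + 5.941 = 468.07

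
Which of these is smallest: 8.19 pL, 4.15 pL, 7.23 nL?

4.15 pL

8.19 pL = 0.00000000000819 L
4.15 pL = 0.00000000000415 L
7.23 nL = 0.00000000723 L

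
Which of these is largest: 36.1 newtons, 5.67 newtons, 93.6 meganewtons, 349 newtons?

36.1 newtons = 36.1 newtons
5.67 newtons = 5.67 newtons
93.6 meganewtons = 93600000 newtons
349 newtons = 349 newtons

93.6 meganewtons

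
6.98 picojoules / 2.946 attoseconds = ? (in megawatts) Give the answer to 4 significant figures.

2.369 megawatts

(6.98 × 10^-12) / (2.946 × 10^-18) = 2.36931 × 10^6 W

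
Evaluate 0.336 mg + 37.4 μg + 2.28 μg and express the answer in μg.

375.68 μg

In μg:
  0.336 mg = 0.336 × 10^3 μg = 336
  37.4 μg → 37.4
  2.28 μg → 2.28
Sum: 336 + 37.4 + 2.28 = 375.68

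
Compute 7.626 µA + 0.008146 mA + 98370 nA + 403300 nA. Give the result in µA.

In µA:
  7.626 µA → 7.626
  0.008146 mA = 0.008146e3 µA = 8.146
  98370 nA = 98370e-3 µA = 98.37
  403300 nA = 403300e-3 µA = 403.3
Sum: 7.626 + 8.146 + 98.37 + 403.3 = 517.442

517.442 µA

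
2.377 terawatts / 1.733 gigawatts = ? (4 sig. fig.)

1372

(2.377 × 10^12) / (1.733 × 10^9) = 1.3716 × 10^3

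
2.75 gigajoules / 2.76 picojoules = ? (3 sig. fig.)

996000000000000000000

(2.75e9) / (2.76e-12) = 0.9964e21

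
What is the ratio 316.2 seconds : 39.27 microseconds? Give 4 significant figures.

8052000

(316.2) / (39.27 × 10⁻⁶) = 8.0519 × 10⁶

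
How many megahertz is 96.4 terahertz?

tera = 10¹², mega = 10⁶; factor is 10⁶.
96.4 × 10⁶ = 96400000

96400000 megahertz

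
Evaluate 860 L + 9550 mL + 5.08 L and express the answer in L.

In L:
  860 L → 860
  9550 mL = 9550 × 10⁻³ L = 9.55
  5.08 L → 5.08
Sum: 860 + 9.55 + 5.08 = 874.63

874.63 L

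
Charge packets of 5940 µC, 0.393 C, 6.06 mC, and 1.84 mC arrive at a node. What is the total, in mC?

In mC:
  5940 µC = 5940 × 10⁻³ mC = 5.94
  0.393 C = 0.393 × 10³ mC = 393
  6.06 mC → 6.06
  1.84 mC → 1.84
Sum: 5.94 + 393 + 6.06 + 1.84 = 406.84

406.84 mC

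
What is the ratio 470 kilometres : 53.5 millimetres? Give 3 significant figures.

8790000

(470 × 10³) / (53.5 × 10⁻³) = 8.785 × 10⁶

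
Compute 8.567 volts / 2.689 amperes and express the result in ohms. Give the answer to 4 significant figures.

(8.567) / (2.689) = 3.18594 Ω

3.186 ohms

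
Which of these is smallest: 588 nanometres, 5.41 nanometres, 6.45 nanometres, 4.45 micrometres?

588 nanometres = 0.000000588 metres
5.41 nanometres = 0.00000000541 metres
6.45 nanometres = 0.00000000645 metres
4.45 micrometres = 0.00000445 metres

5.41 nanometres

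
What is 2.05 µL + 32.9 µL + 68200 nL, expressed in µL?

103.15 µL

In µL:
  2.05 µL → 2.05
  32.9 µL → 32.9
  68200 nL = 68200 × 10^-3 µL = 68.2
Sum: 2.05 + 32.9 + 68.2 = 103.15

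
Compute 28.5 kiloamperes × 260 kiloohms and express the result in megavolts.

7410 megavolts

28.5 × 10^3 × 260 × 10^3 = 7410 × 10^6 V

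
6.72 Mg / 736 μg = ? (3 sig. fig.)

9130000000

(6.72e6) / (736e-6) = 0.00913e12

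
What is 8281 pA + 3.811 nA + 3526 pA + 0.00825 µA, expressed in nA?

23.868 nA

In nA:
  8281 pA = 8281 × 10⁻³ nA = 8.281
  3.811 nA → 3.811
  3526 pA = 3526 × 10⁻³ nA = 3.526
  0.00825 µA = 0.00825 × 10³ nA = 8.25
Sum: 8.281 + 3.811 + 3.526 + 8.25 = 23.868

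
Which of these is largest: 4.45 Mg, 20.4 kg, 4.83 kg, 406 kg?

4.45 Mg = 4450000 g
20.4 kg = 20400 g
4.83 kg = 4830 g
406 kg = 406000 g

4.45 Mg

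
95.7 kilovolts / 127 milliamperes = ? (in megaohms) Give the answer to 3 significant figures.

(95.7e3) / (127e-3) = 0.75354e6 Ω

0.754 megaohms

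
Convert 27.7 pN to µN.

0.0000277 µN

pico = 10^-12, micro = 10^-6; factor is 10^-6.
27.7 × 10^-6 = 0.0000277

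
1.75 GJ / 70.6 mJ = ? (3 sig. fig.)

(1.75 × 10^9) / (70.6 × 10^-3) = 0.02479 × 10^12

24800000000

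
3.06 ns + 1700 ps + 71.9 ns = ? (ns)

76.66 ns

In ns:
  3.06 ns → 3.06
  1700 ps = 1700 × 10⁻³ ns = 1.7
  71.9 ns → 71.9
Sum: 3.06 + 1.7 + 71.9 = 76.66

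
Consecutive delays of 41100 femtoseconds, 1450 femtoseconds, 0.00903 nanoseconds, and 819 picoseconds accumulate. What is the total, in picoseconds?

870.58 picoseconds

In picoseconds:
  41100 femtoseconds = 41100 × 10^-3 picoseconds = 41.1
  1450 femtoseconds = 1450 × 10^-3 picoseconds = 1.45
  0.00903 nanoseconds = 0.00903 × 10^3 picoseconds = 9.03
  819 picoseconds → 819
Sum: 41.1 + 1.45 + 9.03 + 819 = 870.58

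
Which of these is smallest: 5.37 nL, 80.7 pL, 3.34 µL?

5.37 nL = 0.00000000537 L
80.7 pL = 0.0000000000807 L
3.34 µL = 0.00000334 L

80.7 pL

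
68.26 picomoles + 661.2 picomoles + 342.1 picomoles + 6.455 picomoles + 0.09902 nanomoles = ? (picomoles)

In picomoles:
  68.26 picomoles → 68.26
  661.2 picomoles → 661.2
  342.1 picomoles → 342.1
  6.455 picomoles → 6.455
  0.09902 nanomoles = 0.09902 × 10³ picomoles = 99.02
Sum: 68.26 + 661.2 + 342.1 + 6.455 + 99.02 = 1177.035

1177.035 picomoles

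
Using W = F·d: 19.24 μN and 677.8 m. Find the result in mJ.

13.040872 mJ

19.24e-6 × 677.8 = 13040.872e-6 J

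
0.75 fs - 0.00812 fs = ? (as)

In as:
  0.75 fs = 0.75e3 as = 750
  0.00812 fs = 0.00812e3 as = 8.12
Difference: 750 - 8.12 = 741.88

741.88 as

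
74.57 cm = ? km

0.0007457 km

centi = 1e-2, kilo = 1e3; factor is 1e-5.
74.57 × 1e-5 = 0.0007457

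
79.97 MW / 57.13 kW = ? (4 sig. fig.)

1400

(79.97e6) / (57.13e3) = 1.3998e3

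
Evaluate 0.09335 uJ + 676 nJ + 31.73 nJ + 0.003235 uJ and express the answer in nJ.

In nJ:
  0.09335 uJ = 0.09335 × 10^3 nJ = 93.35
  676 nJ → 676
  31.73 nJ → 31.73
  0.003235 uJ = 0.003235 × 10^3 nJ = 3.235
Sum: 93.35 + 676 + 31.73 + 3.235 = 804.315

804.315 nJ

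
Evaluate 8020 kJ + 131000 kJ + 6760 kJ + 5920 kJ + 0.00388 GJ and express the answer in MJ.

In MJ:
  8020 kJ = 8020e-3 MJ = 8.02
  131000 kJ = 131000e-3 MJ = 131
  6760 kJ = 6760e-3 MJ = 6.76
  5920 kJ = 5920e-3 MJ = 5.92
  0.00388 GJ = 0.00388e3 MJ = 3.88
Sum: 8.02 + 131 + 6.76 + 5.92 + 3.88 = 155.58

155.58 MJ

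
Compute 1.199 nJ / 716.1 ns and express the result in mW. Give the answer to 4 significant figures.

(1.199e-9) / (716.1e-9) = 0.00167435 W

1.674 mW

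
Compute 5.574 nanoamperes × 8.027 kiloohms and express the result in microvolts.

5.574 × 10^-9 × 8.027 × 10^3 = 44.742498 × 10^-6 V

44.742498 microvolts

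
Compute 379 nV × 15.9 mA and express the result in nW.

6.0261 nW

379e-9 × 15.9e-3 = 6026.1e-12 W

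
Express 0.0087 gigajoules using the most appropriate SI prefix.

= 8.7 × 10⁶ joules; 10⁶ is mega.

8.7 megajoules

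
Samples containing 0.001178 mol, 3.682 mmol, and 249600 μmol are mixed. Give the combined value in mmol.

254.46 mmol

In mmol:
  0.001178 mol = 0.001178 × 10³ mmol = 1.178
  3.682 mmol → 3.682
  249600 μmol = 249600 × 10⁻³ mmol = 249.6
Sum: 1.178 + 3.682 + 249.6 = 254.46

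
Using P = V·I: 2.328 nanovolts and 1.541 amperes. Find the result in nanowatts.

2.328 × 10⁻⁹ × 1.541 = 3.587448 × 10⁻⁹ W

3.587448 nanowatts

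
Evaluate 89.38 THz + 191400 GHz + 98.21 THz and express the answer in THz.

In THz:
  89.38 THz → 89.38
  191400 GHz = 191400e-3 THz = 191.4
  98.21 THz → 98.21
Sum: 89.38 + 191.4 + 98.21 = 378.99

378.99 THz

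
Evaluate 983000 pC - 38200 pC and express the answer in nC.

In nC:
  983000 pC = 983000e-3 nC = 983
  38200 pC = 38200e-3 nC = 38.2
Difference: 983 - 38.2 = 944.8

944.8 nC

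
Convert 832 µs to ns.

micro = 10⁻⁶, nano = 10⁻⁹; factor is 10³.
832 × 10³ = 832000

832000 ns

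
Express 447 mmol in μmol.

447000 μmol

milli = 10⁻³, micro = 10⁻⁶; factor is 10³.
447 × 10³ = 447000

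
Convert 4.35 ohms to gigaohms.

0.00000000435 gigaohms

(no prefix) = 10^0, giga = 10^9; factor is 10^-9.
4.35 × 10^-9 = 0.00000000435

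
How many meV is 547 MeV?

mega = 10⁶, milli = 10⁻³; factor is 10⁹.
547 × 10⁹ = 547000000000

547000000000 meV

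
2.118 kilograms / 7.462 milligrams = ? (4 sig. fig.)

283800

(2.118 × 10^3) / (7.462 × 10^-3) = 0.28384 × 10^6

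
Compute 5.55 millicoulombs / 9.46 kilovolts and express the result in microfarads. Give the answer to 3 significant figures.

(5.55 × 10⁻³) / (9.46 × 10³) = 0.58668 × 10⁻⁶ F

0.587 microfarads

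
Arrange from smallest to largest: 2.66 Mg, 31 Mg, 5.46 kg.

2.66 Mg = 2660000 g
31 Mg = 31000000 g
5.46 kg = 5460 g

5.46 kg < 2.66 Mg < 31 Mg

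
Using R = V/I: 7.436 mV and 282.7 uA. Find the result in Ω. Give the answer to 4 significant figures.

(7.436e-3) / (282.7e-6) = 0.0263035e3 Ω

26.30 Ω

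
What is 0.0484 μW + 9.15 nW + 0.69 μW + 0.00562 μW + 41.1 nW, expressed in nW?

In nW:
  0.0484 μW = 0.0484 × 10^3 nW = 48.4
  9.15 nW → 9.15
  0.69 μW = 0.69 × 10^3 nW = 690
  0.00562 μW = 0.00562 × 10^3 nW = 5.62
  41.1 nW → 41.1
Sum: 48.4 + 9.15 + 690 + 5.62 + 41.1 = 794.27

794.27 nW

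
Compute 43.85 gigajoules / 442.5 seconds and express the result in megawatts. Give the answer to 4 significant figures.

99.10 megawatts

(43.85e9) / (442.5) = 0.099096e9 W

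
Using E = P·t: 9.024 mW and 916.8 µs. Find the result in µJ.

8.2732032 µJ

9.024 × 10^-3 × 916.8 × 10^-6 = 8273.2032 × 10^-9 J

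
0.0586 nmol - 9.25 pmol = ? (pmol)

In pmol:
  0.0586 nmol = 0.0586e3 pmol = 58.6
  9.25 pmol → 9.25
Difference: 58.6 - 9.25 = 49.35

49.35 pmol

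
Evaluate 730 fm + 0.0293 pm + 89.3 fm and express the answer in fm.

In fm:
  730 fm → 730
  0.0293 pm = 0.0293e3 fm = 29.3
  89.3 fm → 89.3
Sum: 730 + 29.3 + 89.3 = 848.6

848.6 fm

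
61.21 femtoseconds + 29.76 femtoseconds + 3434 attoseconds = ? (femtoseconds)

In femtoseconds:
  61.21 femtoseconds → 61.21
  29.76 femtoseconds → 29.76
  3434 attoseconds = 3434 × 10⁻³ femtoseconds = 3.434
Sum: 61.21 + 29.76 + 3.434 = 94.404

94.404 femtoseconds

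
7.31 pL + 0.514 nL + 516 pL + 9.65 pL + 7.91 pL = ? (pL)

1054.87 pL

In pL:
  7.31 pL → 7.31
  0.514 nL = 0.514 × 10³ pL = 514
  516 pL → 516
  9.65 pL → 9.65
  7.91 pL → 7.91
Sum: 7.31 + 514 + 516 + 9.65 + 7.91 = 1054.87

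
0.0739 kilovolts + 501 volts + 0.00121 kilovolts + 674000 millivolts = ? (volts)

In volts:
  0.0739 kilovolts = 0.0739e3 volts = 73.9
  501 volts → 501
  0.00121 kilovolts = 0.00121e3 volts = 1.21
  674000 millivolts = 674000e-3 volts = 674
Sum: 73.9 + 501 + 1.21 + 674 = 1250.11

1250.11 volts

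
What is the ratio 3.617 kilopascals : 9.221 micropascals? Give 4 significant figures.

392300000

(3.617e3) / (9.221e-6) = 0.39226e9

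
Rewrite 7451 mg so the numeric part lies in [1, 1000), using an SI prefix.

= 7.451 g; mantissa already in [1, 1000).

7.451 g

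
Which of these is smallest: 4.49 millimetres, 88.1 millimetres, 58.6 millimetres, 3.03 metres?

4.49 millimetres = 0.00449 metres
88.1 millimetres = 0.0881 metres
58.6 millimetres = 0.0586 metres
3.03 metres = 3.03 metres

4.49 millimetres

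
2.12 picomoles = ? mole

pico = 1e-12, (no prefix) = 1e0; factor is 1e-12.
2.12 × 1e-12 = 0.00000000000212

0.00000000000212 moles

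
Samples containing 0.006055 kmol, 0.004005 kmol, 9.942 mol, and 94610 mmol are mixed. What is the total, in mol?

In mol:
  0.006055 kmol = 0.006055e3 mol = 6.055
  0.004005 kmol = 0.004005e3 mol = 4.005
  9.942 mol → 9.942
  94610 mmol = 94610e-3 mol = 94.61
Sum: 6.055 + 4.005 + 9.942 + 94.61 = 114.612

114.612 mol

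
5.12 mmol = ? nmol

milli = 1e-3, nano = 1e-9; factor is 1e6.
5.12 × 1e6 = 5120000

5120000 nmol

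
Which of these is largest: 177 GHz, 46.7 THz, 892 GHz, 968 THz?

968 THz

177 GHz = 177000000000 Hz
46.7 THz = 46700000000000 Hz
892 GHz = 892000000000 Hz
968 THz = 968000000000000 Hz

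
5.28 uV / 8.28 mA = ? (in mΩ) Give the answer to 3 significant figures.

0.638 mΩ

(5.28e-6) / (8.28e-3) = 0.63768e-3 Ω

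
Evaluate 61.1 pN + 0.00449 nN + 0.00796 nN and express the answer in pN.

In pN:
  61.1 pN → 61.1
  0.00449 nN = 0.00449 × 10³ pN = 4.49
  0.00796 nN = 0.00796 × 10³ pN = 7.96
Sum: 61.1 + 4.49 + 7.96 = 73.55

73.55 pN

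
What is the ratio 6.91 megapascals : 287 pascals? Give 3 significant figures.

24100

(6.91 × 10^6) / (287) = 0.02408 × 10^6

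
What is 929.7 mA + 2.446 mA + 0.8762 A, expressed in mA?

1808.346 mA

In mA:
  929.7 mA → 929.7
  2.446 mA → 2.446
  0.8762 A = 0.8762 × 10³ mA = 876.2
Sum: 929.7 + 2.446 + 876.2 = 1808.346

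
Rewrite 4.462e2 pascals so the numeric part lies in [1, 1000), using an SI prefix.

= 446.2 pascals; mantissa already in [1, 1000).

446.2 pascals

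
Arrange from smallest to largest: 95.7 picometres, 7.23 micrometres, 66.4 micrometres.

95.7 picometres = 0.0000000000957 metres
7.23 micrometres = 0.00000723 metres
66.4 micrometres = 0.0000664 metres

95.7 picometres < 7.23 micrometres < 66.4 micrometres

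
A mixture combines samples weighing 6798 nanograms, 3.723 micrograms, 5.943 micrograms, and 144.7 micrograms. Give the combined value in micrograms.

In micrograms:
  6798 nanograms = 6798 × 10^-3 micrograms = 6.798
  3.723 micrograms → 3.723
  5.943 micrograms → 5.943
  144.7 micrograms → 144.7
Sum: 6.798 + 3.723 + 5.943 + 144.7 = 161.164

161.164 micrograms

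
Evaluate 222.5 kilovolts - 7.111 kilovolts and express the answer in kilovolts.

In kilovolts:
  222.5 kilovolts → 222.5
  7.111 kilovolts → 7.111
Difference: 222.5 - 7.111 = 215.389

215.389 kilovolts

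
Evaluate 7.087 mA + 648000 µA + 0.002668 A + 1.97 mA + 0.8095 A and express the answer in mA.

In mA:
  7.087 mA → 7.087
  648000 µA = 648000 × 10^-3 mA = 648
  0.002668 A = 0.002668 × 10^3 mA = 2.668
  1.97 mA → 1.97
  0.8095 A = 0.8095 × 10^3 mA = 809.5
Sum: 7.087 + 648 + 2.668 + 1.97 + 809.5 = 1469.225

1469.225 mA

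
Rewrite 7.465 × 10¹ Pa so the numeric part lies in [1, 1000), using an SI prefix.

74.65 Pa

= 74.65 Pa; mantissa already in [1, 1000).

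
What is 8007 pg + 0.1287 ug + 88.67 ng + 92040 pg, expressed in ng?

In ng:
  8007 pg = 8007e-3 ng = 8.007
  0.1287 ug = 0.1287e3 ng = 128.7
  88.67 ng → 88.67
  92040 pg = 92040e-3 ng = 92.04
Sum: 8.007 + 128.7 + 88.67 + 92.04 = 317.417

317.417 ng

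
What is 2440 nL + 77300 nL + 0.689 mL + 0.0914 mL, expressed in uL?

860.14 uL

In uL:
  2440 nL = 2440e-3 uL = 2.44
  77300 nL = 77300e-3 uL = 77.3
  0.689 mL = 0.689e3 uL = 689
  0.0914 mL = 0.0914e3 uL = 91.4
Sum: 2.44 + 77.3 + 689 + 91.4 = 860.14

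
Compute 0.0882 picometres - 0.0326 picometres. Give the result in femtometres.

In femtometres:
  0.0882 picometres = 0.0882 × 10³ femtometres = 88.2
  0.0326 picometres = 0.0326 × 10³ femtometres = 32.6
Difference: 88.2 - 32.6 = 55.6

55.6 femtometres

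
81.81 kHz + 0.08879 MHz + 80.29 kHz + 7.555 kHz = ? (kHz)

In kHz:
  81.81 kHz → 81.81
  0.08879 MHz = 0.08879 × 10³ kHz = 88.79
  80.29 kHz → 80.29
  7.555 kHz → 7.555
Sum: 81.81 + 88.79 + 80.29 + 7.555 = 258.445

258.445 kHz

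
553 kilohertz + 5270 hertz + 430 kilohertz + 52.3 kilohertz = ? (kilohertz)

1040.57 kilohertz

In kilohertz:
  553 kilohertz → 553
  5270 hertz = 5270 × 10⁻³ kilohertz = 5.27
  430 kilohertz → 430
  52.3 kilohertz → 52.3
Sum: 553 + 5.27 + 430 + 52.3 = 1040.57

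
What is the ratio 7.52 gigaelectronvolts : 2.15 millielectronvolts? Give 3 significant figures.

3500000000000

(7.52 × 10⁹) / (2.15 × 10⁻³) = 3.498 × 10¹²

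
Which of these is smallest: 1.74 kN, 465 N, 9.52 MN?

1.74 kN = 1740 N
465 N = 465 N
9.52 MN = 9520000 N

465 N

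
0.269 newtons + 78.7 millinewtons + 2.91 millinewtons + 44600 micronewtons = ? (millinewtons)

In millinewtons:
  0.269 newtons = 0.269e3 millinewtons = 269
  78.7 millinewtons → 78.7
  2.91 millinewtons → 2.91
  44600 micronewtons = 44600e-3 millinewtons = 44.6
Sum: 269 + 78.7 + 2.91 + 44.6 = 395.21

395.21 millinewtons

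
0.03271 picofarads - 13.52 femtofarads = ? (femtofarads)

19.19 femtofarads

In femtofarads:
  0.03271 picofarads = 0.03271 × 10^3 femtofarads = 32.71
  13.52 femtofarads → 13.52
Difference: 32.71 - 13.52 = 19.19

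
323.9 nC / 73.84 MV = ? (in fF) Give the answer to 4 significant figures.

4.387 fF

(323.9 × 10⁻⁹) / (73.84 × 10⁶) = 4.38651 × 10⁻¹⁵ F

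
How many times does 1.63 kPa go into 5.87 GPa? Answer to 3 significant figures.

(5.87e9) / (1.63e3) = 3.601e6

3600000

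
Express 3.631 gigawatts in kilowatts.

giga = 1e9, kilo = 1e3; factor is 1e6.
3.631 × 1e6 = 3631000

3631000 kilowatts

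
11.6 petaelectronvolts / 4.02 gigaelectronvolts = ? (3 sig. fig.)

2890000

(11.6 × 10^15) / (4.02 × 10^9) = 2.886 × 10^6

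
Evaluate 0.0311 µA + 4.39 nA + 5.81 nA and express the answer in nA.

41.3 nA

In nA:
  0.0311 µA = 0.0311e3 nA = 31.1
  4.39 nA → 4.39
  5.81 nA → 5.81
Sum: 31.1 + 4.39 + 5.81 = 41.3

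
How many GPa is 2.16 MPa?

0.00216 GPa

mega = 10⁶, giga = 10⁹; factor is 10⁻³.
2.16 × 10⁻³ = 0.00216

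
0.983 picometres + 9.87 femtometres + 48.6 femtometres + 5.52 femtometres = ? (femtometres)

1046.99 femtometres

In femtometres:
  0.983 picometres = 0.983 × 10³ femtometres = 983
  9.87 femtometres → 9.87
  48.6 femtometres → 48.6
  5.52 femtometres → 5.52
Sum: 983 + 9.87 + 48.6 + 5.52 = 1046.99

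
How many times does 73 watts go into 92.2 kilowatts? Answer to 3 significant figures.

(92.2 × 10^3) / (73) = 1.263 × 10^3

1260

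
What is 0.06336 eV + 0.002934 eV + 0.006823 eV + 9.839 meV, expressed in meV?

82.956 meV

In meV:
  0.06336 eV = 0.06336 × 10^3 meV = 63.36
  0.002934 eV = 0.002934 × 10^3 meV = 2.934
  0.006823 eV = 0.006823 × 10^3 meV = 6.823
  9.839 meV → 9.839
Sum: 63.36 + 2.934 + 6.823 + 9.839 = 82.956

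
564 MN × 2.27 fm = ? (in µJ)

1.28028 µJ

564 × 10⁶ × 2.27 × 10⁻¹⁵ = 1280.28 × 10⁻⁹ J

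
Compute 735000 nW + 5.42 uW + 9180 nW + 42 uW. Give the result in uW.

791.6 uW

In uW:
  735000 nW = 735000 × 10⁻³ uW = 735
  5.42 uW → 5.42
  9180 nW = 9180 × 10⁻³ uW = 9.18
  42 uW → 42
Sum: 735 + 5.42 + 9.18 + 42 = 791.6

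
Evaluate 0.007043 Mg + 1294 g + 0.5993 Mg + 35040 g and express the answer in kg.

In kg:
  0.007043 Mg = 0.007043 × 10^3 kg = 7.043
  1294 g = 1294 × 10^-3 kg = 1.294
  0.5993 Mg = 0.5993 × 10^3 kg = 599.3
  35040 g = 35040 × 10^-3 kg = 35.04
Sum: 7.043 + 1.294 + 599.3 + 35.04 = 642.677

642.677 kg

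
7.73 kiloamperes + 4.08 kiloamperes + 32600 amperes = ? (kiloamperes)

In kiloamperes:
  7.73 kiloamperes → 7.73
  4.08 kiloamperes → 4.08
  32600 amperes = 32600 × 10⁻³ kiloamperes = 32.6
Sum: 7.73 + 4.08 + 32.6 = 44.41

44.41 kiloamperes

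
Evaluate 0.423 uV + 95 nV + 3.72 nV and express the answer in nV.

In nV:
  0.423 uV = 0.423e3 nV = 423
  95 nV → 95
  3.72 nV → 3.72
Sum: 423 + 95 + 3.72 = 521.72

521.72 nV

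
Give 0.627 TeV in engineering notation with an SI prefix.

= 627 × 10^9 eV; 10^9 is giga.

627 GeV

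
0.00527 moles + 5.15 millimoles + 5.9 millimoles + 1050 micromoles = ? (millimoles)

In millimoles:
  0.00527 moles = 0.00527 × 10³ millimoles = 5.27
  5.15 millimoles → 5.15
  5.9 millimoles → 5.9
  1050 micromoles = 1050 × 10⁻³ millimoles = 1.05
Sum: 5.27 + 5.15 + 5.9 + 1.05 = 17.37

17.37 millimoles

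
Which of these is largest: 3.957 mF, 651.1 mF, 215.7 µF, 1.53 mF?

651.1 mF

3.957 mF = 0.003957 F
651.1 mF = 0.6511 F
215.7 µF = 0.0002157 F
1.53 mF = 0.00153 F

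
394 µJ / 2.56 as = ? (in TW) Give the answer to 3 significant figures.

154 TW

(394e-6) / (2.56e-18) = 153.91e12 W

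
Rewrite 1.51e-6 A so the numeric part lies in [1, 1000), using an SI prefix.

1.51 µA

= 1.51e-6 A; 1e-6 is micro.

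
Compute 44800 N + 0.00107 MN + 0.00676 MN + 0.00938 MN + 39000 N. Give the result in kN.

101.01 kN

In kN:
  44800 N = 44800e-3 kN = 44.8
  0.00107 MN = 0.00107e3 kN = 1.07
  0.00676 MN = 0.00676e3 kN = 6.76
  0.00938 MN = 0.00938e3 kN = 9.38
  39000 N = 39000e-3 kN = 39
Sum: 44.8 + 1.07 + 6.76 + 9.38 + 39 = 101.01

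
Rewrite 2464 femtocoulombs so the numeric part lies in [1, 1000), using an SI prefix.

= 2.464 × 10⁻¹² coulombs; 10⁻¹² is pico.

2.464 picocoulombs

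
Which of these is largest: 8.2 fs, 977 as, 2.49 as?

8.2 fs = 0.0000000000000082 s
977 as = 0.000000000000000977 s
2.49 as = 0.00000000000000000249 s

8.2 fs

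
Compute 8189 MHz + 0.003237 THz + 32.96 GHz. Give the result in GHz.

In GHz:
  8189 MHz = 8189 × 10⁻³ GHz = 8.189
  0.003237 THz = 0.003237 × 10³ GHz = 3.237
  32.96 GHz → 32.96
Sum: 8.189 + 3.237 + 32.96 = 44.386

44.386 GHz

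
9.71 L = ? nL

9710000000 nL

(no prefix) = 10^0, nano = 10^-9; factor is 10^9.
9.71 × 10^9 = 9710000000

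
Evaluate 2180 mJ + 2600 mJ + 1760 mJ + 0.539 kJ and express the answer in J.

545.54 J

In J:
  2180 mJ = 2180 × 10^-3 J = 2.18
  2600 mJ = 2600 × 10^-3 J = 2.6
  1760 mJ = 1760 × 10^-3 J = 1.76
  0.539 kJ = 0.539 × 10^3 J = 539
Sum: 2.18 + 2.6 + 1.76 + 539 = 545.54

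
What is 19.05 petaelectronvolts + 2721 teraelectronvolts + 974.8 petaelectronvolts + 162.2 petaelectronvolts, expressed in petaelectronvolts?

In petaelectronvolts:
  19.05 petaelectronvolts → 19.05
  2721 teraelectronvolts = 2721 × 10⁻³ petaelectronvolts = 2.721
  974.8 petaelectronvolts → 974.8
  162.2 petaelectronvolts → 162.2
Sum: 19.05 + 2.721 + 974.8 + 162.2 = 1158.771

1158.771 petaelectronvolts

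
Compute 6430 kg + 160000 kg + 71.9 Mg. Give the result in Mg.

238.33 Mg

In Mg:
  6430 kg = 6430 × 10⁻³ Mg = 6.43
  160000 kg = 160000 × 10⁻³ Mg = 160
  71.9 Mg → 71.9
Sum: 6.43 + 160 + 71.9 = 238.33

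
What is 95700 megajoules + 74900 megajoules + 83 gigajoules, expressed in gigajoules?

In gigajoules:
  95700 megajoules = 95700 × 10^-3 gigajoules = 95.7
  74900 megajoules = 74900 × 10^-3 gigajoules = 74.9
  83 gigajoules → 83
Sum: 95.7 + 74.9 + 83 = 253.6

253.6 gigajoules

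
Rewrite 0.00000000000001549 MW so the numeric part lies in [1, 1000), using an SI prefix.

= 15.49e-9 W; 1e-9 is nano.

15.49 nW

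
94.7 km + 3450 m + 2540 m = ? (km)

In km:
  94.7 km → 94.7
  3450 m = 3450 × 10⁻³ km = 3.45
  2540 m = 2540 × 10⁻³ km = 2.54
Sum: 94.7 + 3.45 + 2.54 = 100.69

100.69 km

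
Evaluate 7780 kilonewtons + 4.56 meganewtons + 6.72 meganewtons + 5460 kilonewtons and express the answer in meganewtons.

24.52 meganewtons

In meganewtons:
  7780 kilonewtons = 7780 × 10^-3 meganewtons = 7.78
  4.56 meganewtons → 4.56
  6.72 meganewtons → 6.72
  5460 kilonewtons = 5460 × 10^-3 meganewtons = 5.46
Sum: 7.78 + 4.56 + 6.72 + 5.46 = 24.52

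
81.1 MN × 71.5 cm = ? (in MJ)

57.9865 MJ

81.1 × 10⁶ × 71.5 × 10⁻² = 5798.65 × 10⁴ J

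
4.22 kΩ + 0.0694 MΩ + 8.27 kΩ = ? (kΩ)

81.89 kΩ

In kΩ:
  4.22 kΩ → 4.22
  0.0694 MΩ = 0.0694 × 10^3 kΩ = 69.4
  8.27 kΩ → 8.27
Sum: 4.22 + 69.4 + 8.27 = 81.89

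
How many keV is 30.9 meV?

0.0000309 keV

milli = 10^-3, kilo = 10^3; factor is 10^-6.
30.9 × 10^-6 = 0.0000309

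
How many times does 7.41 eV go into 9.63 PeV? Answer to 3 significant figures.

(9.63e15) / (7.41) = 1.3e15

1300000000000000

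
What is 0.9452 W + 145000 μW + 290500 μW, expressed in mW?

1380.7 mW

In mW:
  0.9452 W = 0.9452 × 10³ mW = 945.2
  145000 μW = 145000 × 10⁻³ mW = 145
  290500 μW = 290500 × 10⁻³ mW = 290.5
Sum: 945.2 + 145 + 290.5 = 1380.7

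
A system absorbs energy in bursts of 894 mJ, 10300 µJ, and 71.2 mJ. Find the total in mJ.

In mJ:
  894 mJ → 894
  10300 µJ = 10300 × 10⁻³ mJ = 10.3
  71.2 mJ → 71.2
Sum: 894 + 10.3 + 71.2 = 975.5

975.5 mJ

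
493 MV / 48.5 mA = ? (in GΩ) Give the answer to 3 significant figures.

10.2 GΩ

(493e6) / (48.5e-3) = 10.165e9 Ω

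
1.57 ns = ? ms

nano = 10^-9, milli = 10^-3; factor is 10^-6.
1.57 × 10^-6 = 0.00000157

0.00000157 ms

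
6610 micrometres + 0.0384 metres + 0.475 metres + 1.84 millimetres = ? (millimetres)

In millimetres:
  6610 micrometres = 6610 × 10^-3 millimetres = 6.61
  0.0384 metres = 0.0384 × 10^3 millimetres = 38.4
  0.475 metres = 0.475 × 10^3 millimetres = 475
  1.84 millimetres → 1.84
Sum: 6.61 + 38.4 + 475 + 1.84 = 521.85

521.85 millimetres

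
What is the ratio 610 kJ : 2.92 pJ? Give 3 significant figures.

209000000000000000

(610 × 10^3) / (2.92 × 10^-12) = 208.9 × 10^15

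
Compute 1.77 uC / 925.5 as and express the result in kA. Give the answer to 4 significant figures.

(1.77e-6) / (925.5e-18) = 0.00191248e12 A

1912000 kA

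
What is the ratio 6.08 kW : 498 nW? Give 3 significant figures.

12200000000

(6.08 × 10^3) / (498 × 10^-9) = 0.01221 × 10^12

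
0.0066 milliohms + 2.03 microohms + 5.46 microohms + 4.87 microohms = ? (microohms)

18.96 microohms

In microohms:
  0.0066 milliohms = 0.0066 × 10^3 microohms = 6.6
  2.03 microohms → 2.03
  5.46 microohms → 5.46
  4.87 microohms → 4.87
Sum: 6.6 + 2.03 + 5.46 + 4.87 = 18.96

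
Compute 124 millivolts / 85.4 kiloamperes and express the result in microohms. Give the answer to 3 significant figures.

1.45 microohms

(124 × 10⁻³) / (85.4 × 10³) = 1.452 × 10⁻⁶ Ω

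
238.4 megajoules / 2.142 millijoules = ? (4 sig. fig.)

111300000000

(238.4 × 10^6) / (2.142 × 10^-3) = 111.3 × 10^9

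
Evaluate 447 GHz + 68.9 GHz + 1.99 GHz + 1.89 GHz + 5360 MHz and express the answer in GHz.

525.14 GHz

In GHz:
  447 GHz → 447
  68.9 GHz → 68.9
  1.99 GHz → 1.99
  1.89 GHz → 1.89
  5360 MHz = 5360 × 10⁻³ GHz = 5.36
Sum: 447 + 68.9 + 1.99 + 1.89 + 5.36 = 525.14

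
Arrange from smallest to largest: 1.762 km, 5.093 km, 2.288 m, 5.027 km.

2.288 m < 1.762 km < 5.027 km < 5.093 km

1.762 km = 1762 m
5.093 km = 5093 m
2.288 m = 2.288 m
5.027 km = 5027 m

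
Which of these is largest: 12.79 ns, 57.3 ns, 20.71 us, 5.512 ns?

12.79 ns = 0.00000001279 s
57.3 ns = 0.0000000573 s
20.71 us = 0.00002071 s
5.512 ns = 0.000000005512 s

20.71 us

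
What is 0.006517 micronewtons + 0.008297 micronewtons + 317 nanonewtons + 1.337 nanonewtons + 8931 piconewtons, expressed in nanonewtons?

In nanonewtons:
  0.006517 micronewtons = 0.006517 × 10^3 nanonewtons = 6.517
  0.008297 micronewtons = 0.008297 × 10^3 nanonewtons = 8.297
  317 nanonewtons → 317
  1.337 nanonewtons → 1.337
  8931 piconewtons = 8931 × 10^-3 nanonewtons = 8.931
Sum: 6.517 + 8.297 + 317 + 1.337 + 8.931 = 342.082

342.082 nanonewtons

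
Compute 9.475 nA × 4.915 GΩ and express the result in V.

46.569625 V

9.475e-9 × 4.915e9 = 46.569625 V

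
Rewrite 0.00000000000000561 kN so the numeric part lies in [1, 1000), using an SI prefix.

= 5.61e-12 N; 1e-12 is pico.

5.61 pN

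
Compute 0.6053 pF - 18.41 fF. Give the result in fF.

586.89 fF

In fF:
  0.6053 pF = 0.6053 × 10³ fF = 605.3
  18.41 fF → 18.41
Difference: 605.3 - 18.41 = 586.89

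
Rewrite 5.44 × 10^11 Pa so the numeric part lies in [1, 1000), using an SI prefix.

544 GPa

= 544 × 10^9 Pa; 10^9 is giga.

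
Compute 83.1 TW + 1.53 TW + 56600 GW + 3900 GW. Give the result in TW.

145.13 TW

In TW:
  83.1 TW → 83.1
  1.53 TW → 1.53
  56600 GW = 56600 × 10⁻³ TW = 56.6
  3900 GW = 3900 × 10⁻³ TW = 3.9
Sum: 83.1 + 1.53 + 56.6 + 3.9 = 145.13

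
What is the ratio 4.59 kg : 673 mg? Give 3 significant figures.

6820

(4.59 × 10^3) / (673 × 10^-3) = 0.00682 × 10^6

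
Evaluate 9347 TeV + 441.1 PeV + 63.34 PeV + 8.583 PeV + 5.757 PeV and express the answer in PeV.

In PeV:
  9347 TeV = 9347e-3 PeV = 9.347
  441.1 PeV → 441.1
  63.34 PeV → 63.34
  8.583 PeV → 8.583
  5.757 PeV → 5.757
Sum: 9.347 + 441.1 + 63.34 + 8.583 + 5.757 = 528.127

528.127 PeV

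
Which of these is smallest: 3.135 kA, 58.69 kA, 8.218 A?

8.218 A

3.135 kA = 3135 A
58.69 kA = 58690 A
8.218 A = 8.218 A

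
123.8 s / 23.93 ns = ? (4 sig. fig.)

(123.8) / (23.93e-9) = 5.1734e9

5173000000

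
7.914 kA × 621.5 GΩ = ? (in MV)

7.914 × 10³ × 621.5 × 10⁹ = 4918.551 × 10¹² V

4918551000 MV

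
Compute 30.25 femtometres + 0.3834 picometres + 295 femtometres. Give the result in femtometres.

708.65 femtometres

In femtometres:
  30.25 femtometres → 30.25
  0.3834 picometres = 0.3834 × 10^3 femtometres = 383.4
  295 femtometres → 295
Sum: 30.25 + 383.4 + 295 = 708.65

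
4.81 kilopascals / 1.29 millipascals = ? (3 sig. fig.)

(4.81e3) / (1.29e-3) = 3.729e6

3730000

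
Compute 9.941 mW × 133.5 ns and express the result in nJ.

9.941 × 10⁻³ × 133.5 × 10⁻⁹ = 1327.1235 × 10⁻¹² J

1.3271235 nJ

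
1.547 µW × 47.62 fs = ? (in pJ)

1.547e-6 × 47.62e-15 = 73.66814e-21 J

0.00000007366814 pJ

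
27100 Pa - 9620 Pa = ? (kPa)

17.48 kPa

In kPa:
  27100 Pa = 27100 × 10^-3 kPa = 27.1
  9620 Pa = 9620 × 10^-3 kPa = 9.62
Difference: 27.1 - 9.62 = 17.48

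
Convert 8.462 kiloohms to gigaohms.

kilo = 1e3, giga = 1e9; factor is 1e-6.
8.462 × 1e-6 = 0.000008462

0.000008462 gigaohms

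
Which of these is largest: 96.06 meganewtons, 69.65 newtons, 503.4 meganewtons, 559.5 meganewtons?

559.5 meganewtons

96.06 meganewtons = 96060000 newtons
69.65 newtons = 69.65 newtons
503.4 meganewtons = 503400000 newtons
559.5 meganewtons = 559500000 newtons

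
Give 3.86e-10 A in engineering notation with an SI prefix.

= 386e-12 A; 1e-12 is pico.

386 pA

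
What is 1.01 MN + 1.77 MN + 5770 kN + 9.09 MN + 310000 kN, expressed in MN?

327.64 MN

In MN:
  1.01 MN → 1.01
  1.77 MN → 1.77
  5770 kN = 5770 × 10^-3 MN = 5.77
  9.09 MN → 9.09
  310000 kN = 310000 × 10^-3 MN = 310
Sum: 1.01 + 1.77 + 5.77 + 9.09 + 310 = 327.64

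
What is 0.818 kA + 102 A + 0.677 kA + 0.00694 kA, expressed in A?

1603.94 A

In A:
  0.818 kA = 0.818 × 10^3 A = 818
  102 A → 102
  0.677 kA = 0.677 × 10^3 A = 677
  0.00694 kA = 0.00694 × 10^3 A = 6.94
Sum: 818 + 102 + 677 + 6.94 = 1603.94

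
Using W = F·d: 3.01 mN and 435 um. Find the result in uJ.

1.30935 uJ

3.01e-3 × 435e-6 = 1309.35e-9 J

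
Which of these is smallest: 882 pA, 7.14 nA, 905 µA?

882 pA

882 pA = 0.000000000882 A
7.14 nA = 0.00000000714 A
905 µA = 0.000905 A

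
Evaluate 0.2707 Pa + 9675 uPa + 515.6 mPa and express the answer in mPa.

795.975 mPa

In mPa:
  0.2707 Pa = 0.2707e3 mPa = 270.7
  9675 uPa = 9675e-3 mPa = 9.675
  515.6 mPa → 515.6
Sum: 270.7 + 9.675 + 515.6 = 795.975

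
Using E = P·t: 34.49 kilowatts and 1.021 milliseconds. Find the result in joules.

35.21429 joules

34.49e3 × 1.021e-3 = 35.21429 J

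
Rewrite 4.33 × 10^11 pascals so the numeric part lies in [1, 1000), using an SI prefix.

= 433 × 10^9 pascals; 10^9 is giga.

433 gigapascals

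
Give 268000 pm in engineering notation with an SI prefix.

268 nm

= 268e-9 m; 1e-9 is nano.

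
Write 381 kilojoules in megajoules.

0.381 megajoules

kilo = 10³, mega = 10⁶; factor is 10⁻³.
381 × 10⁻³ = 0.381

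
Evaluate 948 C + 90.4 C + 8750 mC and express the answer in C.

In C:
  948 C → 948
  90.4 C → 90.4
  8750 mC = 8750e-3 C = 8.75
Sum: 948 + 90.4 + 8.75 = 1047.15

1047.15 C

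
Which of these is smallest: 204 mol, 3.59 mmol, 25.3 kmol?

204 mol = 204 mol
3.59 mmol = 0.00359 mol
25.3 kmol = 25300 mol

3.59 mmol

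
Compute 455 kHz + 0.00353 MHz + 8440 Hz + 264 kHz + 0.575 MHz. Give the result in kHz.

In kHz:
  455 kHz → 455
  0.00353 MHz = 0.00353 × 10³ kHz = 3.53
  8440 Hz = 8440 × 10⁻³ kHz = 8.44
  264 kHz → 264
  0.575 MHz = 0.575 × 10³ kHz = 575
Sum: 455 + 3.53 + 8.44 + 264 + 575 = 1305.97

1305.97 kHz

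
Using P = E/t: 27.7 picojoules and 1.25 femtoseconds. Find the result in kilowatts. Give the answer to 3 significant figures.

(27.7 × 10⁻¹²) / (1.25 × 10⁻¹⁵) = 22.16 × 10³ W

22.2 kilowatts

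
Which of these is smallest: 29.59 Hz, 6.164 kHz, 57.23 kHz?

29.59 Hz

29.59 Hz = 29.59 Hz
6.164 kHz = 6164 Hz
57.23 kHz = 57230 Hz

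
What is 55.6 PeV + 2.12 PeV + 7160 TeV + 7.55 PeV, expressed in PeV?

In PeV:
  55.6 PeV → 55.6
  2.12 PeV → 2.12
  7160 TeV = 7160 × 10^-3 PeV = 7.16
  7.55 PeV → 7.55
Sum: 55.6 + 2.12 + 7.16 + 7.55 = 72.43

72.43 PeV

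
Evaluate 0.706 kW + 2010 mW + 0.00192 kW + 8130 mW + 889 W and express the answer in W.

1607.06 W

In W:
  0.706 kW = 0.706 × 10^3 W = 706
  2010 mW = 2010 × 10^-3 W = 2.01
  0.00192 kW = 0.00192 × 10^3 W = 1.92
  8130 mW = 8130 × 10^-3 W = 8.13
  889 W → 889
Sum: 706 + 2.01 + 1.92 + 8.13 + 889 = 1607.06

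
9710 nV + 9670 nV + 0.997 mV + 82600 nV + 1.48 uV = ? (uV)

1100.46 uV

In uV:
  9710 nV = 9710 × 10^-3 uV = 9.71
  9670 nV = 9670 × 10^-3 uV = 9.67
  0.997 mV = 0.997 × 10^3 uV = 997
  82600 nV = 82600 × 10^-3 uV = 82.6
  1.48 uV → 1.48
Sum: 9.71 + 9.67 + 997 + 82.6 + 1.48 = 1100.46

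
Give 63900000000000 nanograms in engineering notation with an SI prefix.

= 63.9e3 grams; 1e3 is kilo.

63.9 kilograms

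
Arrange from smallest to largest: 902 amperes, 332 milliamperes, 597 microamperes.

597 microamperes < 332 milliamperes < 902 amperes

902 amperes = 902 amperes
332 milliamperes = 0.332 amperes
597 microamperes = 0.000597 amperes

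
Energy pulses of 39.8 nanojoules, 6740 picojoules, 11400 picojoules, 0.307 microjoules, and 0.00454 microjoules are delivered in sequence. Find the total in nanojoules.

369.48 nanojoules

In nanojoules:
  39.8 nanojoules → 39.8
  6740 picojoules = 6740 × 10^-3 nanojoules = 6.74
  11400 picojoules = 11400 × 10^-3 nanojoules = 11.4
  0.307 microjoules = 0.307 × 10^3 nanojoules = 307
  0.00454 microjoules = 0.00454 × 10^3 nanojoules = 4.54
Sum: 39.8 + 6.74 + 11.4 + 307 + 4.54 = 369.48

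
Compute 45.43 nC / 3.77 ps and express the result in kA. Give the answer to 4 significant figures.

(45.43 × 10^-9) / (3.77 × 10^-12) = 12.0504 × 10^3 A

12.05 kA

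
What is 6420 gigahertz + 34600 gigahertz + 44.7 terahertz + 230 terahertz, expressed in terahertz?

315.72 terahertz

In terahertz:
  6420 gigahertz = 6420 × 10⁻³ terahertz = 6.42
  34600 gigahertz = 34600 × 10⁻³ terahertz = 34.6
  44.7 terahertz → 44.7
  230 terahertz → 230
Sum: 6.42 + 34.6 + 44.7 + 230 = 315.72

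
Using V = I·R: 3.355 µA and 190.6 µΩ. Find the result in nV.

0.639463 nV

3.355 × 10^-6 × 190.6 × 10^-6 = 639.463 × 10^-12 V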